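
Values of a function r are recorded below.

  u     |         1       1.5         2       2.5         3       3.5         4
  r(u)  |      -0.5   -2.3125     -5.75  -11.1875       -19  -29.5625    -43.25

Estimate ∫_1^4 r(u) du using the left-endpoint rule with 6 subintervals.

-34.15625

Δu = 0.5.
Sum = 0.5·[(-0.5) + (-2.3125) + (-5.75) + (-11.1875) + (-19) + (-29.5625)] = -34.15625.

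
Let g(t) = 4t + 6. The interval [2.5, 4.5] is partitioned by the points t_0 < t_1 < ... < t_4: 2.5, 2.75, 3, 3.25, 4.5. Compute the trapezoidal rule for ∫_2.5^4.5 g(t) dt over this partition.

40

Subinterval widths: 0.25, 0.25, 0.25, 1.25.
g(2.5) = 16, g(2.75) = 17, g(3) = 18, g(3.25) = 19, g(4.5) = 24.
On each subinterval the trapezoid contributes (Δt_i/2)·[g(t_{i-1}) + g(t_i)].
Sum = 40.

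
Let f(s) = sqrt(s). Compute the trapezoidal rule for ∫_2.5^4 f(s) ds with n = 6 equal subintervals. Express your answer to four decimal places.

2.6978

Δs = (4 − 2.5)/6 = 0.25.
f(2.5) ≈ 1.5811, f(2.75) ≈ 1.6583, f(3) ≈ 1.7321, f(3.25) ≈ 1.8028, f(3.5) ≈ 1.8708, f(3.75) ≈ 1.9365, f(4) ≈ 2.0000.
T_6 = (Δs/2)·[f(s_0) + 2f(s_1) + ... + 2f(s_{5}) + f(s_6)].
Sum ≈ 2.6978.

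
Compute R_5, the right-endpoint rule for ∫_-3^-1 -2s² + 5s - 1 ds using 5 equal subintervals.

-34.24

Δs = (-1 − (-3))/5 = 0.4.
Right endpoints: -2.6, -2.2, -1.8, -1.4, -1.
f(-2.6) = -27.52, f(-2.2) = -21.68, f(-1.8) = -16.48, f(-1.4) = -11.92, f(-1) = -8.
Sum = Δs · [f(-2.6) + f(-2.2) + f(-1.8) + f(-1.4) + f(-1)].
Sum = -34.24.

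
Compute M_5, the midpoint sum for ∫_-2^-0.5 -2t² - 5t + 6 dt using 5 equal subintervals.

13.1475

Δt = (-0.5 − (-2))/5 = 0.3.
Midpoints: -1.85, -1.55, -1.25, -0.95, -0.65.
f(-1.85) = 8.405, f(-1.55) = 8.945, f(-1.25) = 9.125, f(-0.95) = 8.945, f(-0.65) = 8.405.
Sum = Δt · [f(-1.85) + f(-1.55) + f(-1.25) + f(-0.95) + f(-0.65)].
Sum = 13.1475.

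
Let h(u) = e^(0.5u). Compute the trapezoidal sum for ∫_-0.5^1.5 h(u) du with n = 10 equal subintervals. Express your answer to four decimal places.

Δu = (1.5 − (-0.5))/10 = 0.2.
h(-0.5) ≈ 0.7788, h(-0.3) ≈ 0.8607, h(-0.1) ≈ 0.9512, h(0.1) ≈ 1.0513, h(0.3) ≈ 1.1618, h(0.5) ≈ 1.2840, h(0.7) ≈ 1.4191, h(0.9) ≈ 1.5683, h(1.1) ≈ 1.7333, h(1.3) ≈ 1.9155, h(1.5) ≈ 2.1170.
T_10 = (Δu/2)·[h(u_0) + 2h(u_1) + ... + 2h(u_{9}) + h(u_10)].
Sum ≈ 2.6786.

2.6786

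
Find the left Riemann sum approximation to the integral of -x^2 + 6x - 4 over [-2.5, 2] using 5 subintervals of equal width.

Δx = (2 − (-2.5))/5 = 0.9.
Left endpoints: -2.5, -1.6, -0.7, 0.2, 1.1.
f(-2.5) = -25.25, f(-1.6) = -16.16, f(-0.7) = -8.69, f(0.2) = -2.84, f(1.1) = 1.39.
Sum = Δx · [f(-2.5) + f(-1.6) + f(-0.7) + f(0.2) + f(1.1)].
Sum = -46.395.

-46.395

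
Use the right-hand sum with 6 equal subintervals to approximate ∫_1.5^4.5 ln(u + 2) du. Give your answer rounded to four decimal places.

Δu = (4.5 − 1.5)/6 = 0.5.
Right endpoints: 2, 2.5, 3, 3.5, 4, 4.5.
f(2) ≈ 1.3863, f(2.5) ≈ 1.5041, f(3) ≈ 1.6094, f(3.5) ≈ 1.7047, f(4) ≈ 1.7918, f(4.5) ≈ 1.8718.
Sum = Δu · [f(2) + f(2.5) + f(3) + ...].
Sum ≈ 4.9341.

4.9341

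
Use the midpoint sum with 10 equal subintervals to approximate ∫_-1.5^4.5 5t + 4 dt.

69

Δt = (4.5 − (-1.5))/10 = 0.6.
Midpoints: -1.2, -0.6, 0, 0.6, 1.2, 1.8, 2.4, 3, 3.6, 4.2.
f(-1.2) = -2, f(-0.6) = 1, f(0) = 4, f(0.6) = 7, f(1.2) = 10, f(1.8) = 13, f(2.4) = 16, f(3) = 19, f(3.6) = 22, f(4.2) = 25.
Sum = Δt · [f(-1.2) + f(-0.6) + f(0) + ...].
Sum = 69.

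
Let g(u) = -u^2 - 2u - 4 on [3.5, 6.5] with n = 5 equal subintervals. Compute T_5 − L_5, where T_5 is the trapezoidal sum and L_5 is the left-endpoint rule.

-10.8

T_5 = -119.43.
L_5 = -108.63.
T_5 − L_5 = -10.8.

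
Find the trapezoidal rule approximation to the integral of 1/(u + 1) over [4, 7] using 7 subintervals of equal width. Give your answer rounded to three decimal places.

Δu = (7 − 4)/7 = 3/7.
f(4) = 0.2, f(31/7) = 7/38, f(34/7) = 7/41, f(37/7) = 7/44, f(40/7) = 7/47, f(43/7) = 0.14, f(46/7) = 7/53, f(7) = 0.125.
T_7 = (Δu/2)·[f(u_0) + 2f(u_1) + ... + 2f(u_{6}) + f(u_7)].
Sum ≈ 0.470.

0.470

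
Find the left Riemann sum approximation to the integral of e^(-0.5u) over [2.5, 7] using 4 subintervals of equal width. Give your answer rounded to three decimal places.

Δu = (7 − 2.5)/4 = 1.125.
Left endpoints: 2.5, 3.625, 4.75, 5.875.
f(2.5) ≈ 0.287, f(3.625) ≈ 0.163, f(4.75) ≈ 0.093, f(5.875) ≈ 0.053.
Sum = Δu · [f(2.5) + f(3.625) + f(4.75) + f(5.875)].
Sum ≈ 0.670.

0.670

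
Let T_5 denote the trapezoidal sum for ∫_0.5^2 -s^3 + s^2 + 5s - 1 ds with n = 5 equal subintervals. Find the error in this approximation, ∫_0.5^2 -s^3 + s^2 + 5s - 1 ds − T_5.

Exact integral: ∫_0.5^2 f(s) ds = 6.515625.
T_5 = 6.45375.
Error = 6.515625 − 6.45375 = 0.061875.

0.061875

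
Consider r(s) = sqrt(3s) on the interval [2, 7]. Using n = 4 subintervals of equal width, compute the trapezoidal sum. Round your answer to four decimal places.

Δs = (7 − 2)/4 = 1.25.
r(2) ≈ 2.4495, r(3.25) ≈ 3.1225, r(4.5) ≈ 3.6742, r(5.75) ≈ 4.1533, r(7) ≈ 4.5826.
T_4 = (Δs/2)·[r(s_0) + 2r(s_1) + 2r(s_2) + 2r(s_3) + r(s_4)].
Sum ≈ 18.0826.

18.0826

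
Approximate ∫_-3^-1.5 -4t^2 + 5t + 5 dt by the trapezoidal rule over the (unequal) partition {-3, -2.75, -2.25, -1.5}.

-41.25

Subinterval widths: 0.25, 0.5, 0.75.
f(-3) = -46, f(-2.75) = -39, f(-2.25) = -26.5, f(-1.5) = -11.5.
On each subinterval the trapezoid contributes (Δt_i/2)·[f(t_{i-1}) + f(t_i)].
Sum = -41.25.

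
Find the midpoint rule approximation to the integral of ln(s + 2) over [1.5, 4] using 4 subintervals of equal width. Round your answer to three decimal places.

3.868

Δs = (4 − 1.5)/4 = 0.625.
Midpoints: 1.8125, 2.4375, 3.0625, 3.6875.
f(1.8125) ≈ 1.338, f(2.4375) ≈ 1.490, f(3.0625) ≈ 1.622, f(3.6875) ≈ 1.738.
Sum = Δs · [f(1.8125) + f(2.4375) + f(3.0625) + f(3.6875)].
Sum ≈ 3.868.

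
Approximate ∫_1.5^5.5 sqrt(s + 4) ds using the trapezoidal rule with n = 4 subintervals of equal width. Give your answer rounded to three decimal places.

Δs = (5.5 − 1.5)/4 = 1.
f(1.5) ≈ 2.345, f(2.5) ≈ 2.550, f(3.5) ≈ 2.739, f(4.5) ≈ 2.915, f(5.5) ≈ 3.082.
T_4 = (Δs/2)·[f(s_0) + 2f(s_1) + 2f(s_2) + 2f(s_3) + f(s_4)].
Sum ≈ 10.917.

10.917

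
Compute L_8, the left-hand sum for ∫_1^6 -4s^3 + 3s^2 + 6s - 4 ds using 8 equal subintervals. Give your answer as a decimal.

-781.1328125

Δs = (6 − 1)/8 = 0.625.
Left endpoints: 1, 1.625, 2.25, 2.875, 3.5, 4.125, 4.75, 5.375.
f(1) = 1, f(1.625) = -3.4921875, f(2.25) = -20.875, f(2.875) = -57.0078125, f(3.5) = -117.75, f(4.125) = -208.9609375, f(4.75) = -336.5, f(5.375) = -506.2265625.
Sum = Δs · [f(1) + f(1.625) + f(2.25) + ...].
Sum = -781.1328125.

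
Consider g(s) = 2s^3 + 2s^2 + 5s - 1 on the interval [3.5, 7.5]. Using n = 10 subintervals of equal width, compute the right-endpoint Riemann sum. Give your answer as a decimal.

Δs = (7.5 − 3.5)/10 = 0.4.
Right endpoints: 3.9, 4.3, 4.7, 5.1, 5.5, 5.9, 6.3, 6.7, 7.1, 7.5.
g(3.9) = 167.558, g(4.3) = 216.494, g(4.7) = 274.326, g(5.1) = 341.822, g(5.5) = 419.75, g(5.9) = 508.878, g(6.3) = 609.974, g(6.7) = 723.806, g(7.1) = 851.142, g(7.5) = 992.75.
Sum = Δs · [g(3.9) + g(4.3) + g(4.7) + ...].
Sum = 2042.6.

2042.6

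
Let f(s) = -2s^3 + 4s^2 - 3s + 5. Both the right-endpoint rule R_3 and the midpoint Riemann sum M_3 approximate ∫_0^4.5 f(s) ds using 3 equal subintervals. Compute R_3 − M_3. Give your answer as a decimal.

-110.109375

R_3 = -193.5.
M_3 = -83.390625.
R_3 − M_3 = -110.109375.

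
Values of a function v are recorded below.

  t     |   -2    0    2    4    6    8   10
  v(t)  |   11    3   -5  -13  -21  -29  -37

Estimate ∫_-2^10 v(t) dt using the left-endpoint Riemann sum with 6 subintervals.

Δt = 2.
Sum = 2·[11 + 3 + (-5) + (-13) + (-21) + (-29)] = -108.

-108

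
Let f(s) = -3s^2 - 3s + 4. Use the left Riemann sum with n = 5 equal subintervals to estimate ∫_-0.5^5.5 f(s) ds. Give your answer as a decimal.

-127.02

Δs = (5.5 − (-0.5))/5 = 1.2.
Left endpoints: -0.5, 0.7, 1.9, 3.1, 4.3.
f(-0.5) = 4.75, f(0.7) = 0.43, f(1.9) = -12.53, f(3.1) = -34.13, f(4.3) = -64.37.
Sum = Δs · [f(-0.5) + f(0.7) + f(1.9) + f(3.1) + f(4.3)].
Sum = -127.02.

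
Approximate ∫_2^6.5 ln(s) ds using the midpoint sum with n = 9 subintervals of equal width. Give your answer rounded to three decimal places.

Δs = (6.5 − 2)/9 = 0.5.
Midpoints: 2.25, 2.75, 3.25, 3.75, 4.25, 4.75, 5.25, 5.75, 6.25.
f(2.25) ≈ 0.811, f(2.75) ≈ 1.012, f(3.25) ≈ 1.179, f(3.75) ≈ 1.322, f(4.25) ≈ 1.447, f(4.75) ≈ 1.558, f(5.25) ≈ 1.658, f(5.75) ≈ 1.749, f(6.25) ≈ 1.833.
Sum = Δs · [f(2.25) + f(2.75) + f(3.25) + ...].
Sum ≈ 6.284.

6.284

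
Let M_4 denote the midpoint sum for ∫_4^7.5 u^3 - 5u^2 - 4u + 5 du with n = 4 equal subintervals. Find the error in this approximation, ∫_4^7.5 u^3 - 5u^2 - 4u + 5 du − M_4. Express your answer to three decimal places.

2.736

Exact integral: ∫_4^7.5 f(u) du ≈ 67.55729.
M_4 ≈ 64.82178.
Error ≈ 67.55729 − 64.82178 ≈ 2.736.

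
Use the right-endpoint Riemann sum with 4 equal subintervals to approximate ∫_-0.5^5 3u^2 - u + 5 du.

192.71484375

Δu = (5 − (-0.5))/4 = 1.375.
Right endpoints: 0.875, 2.25, 3.625, 5.
f(0.875) = 6.421875, f(2.25) = 17.9375, f(3.625) = 40.796875, f(5) = 75.
Sum = Δu · [f(0.875) + f(2.25) + f(3.625) + f(5)].
Sum = 192.71484375.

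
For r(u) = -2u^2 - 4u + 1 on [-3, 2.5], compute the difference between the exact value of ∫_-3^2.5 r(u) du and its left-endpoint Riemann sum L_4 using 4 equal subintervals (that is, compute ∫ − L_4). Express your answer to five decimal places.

Exact integral: ∫_-3^2.5 r(u) du ≈ -17.4166667.
L_4 = -9.5390625.
Error ≈ -17.4166667 − (-9.5390625) ≈ -7.87760.

-7.87760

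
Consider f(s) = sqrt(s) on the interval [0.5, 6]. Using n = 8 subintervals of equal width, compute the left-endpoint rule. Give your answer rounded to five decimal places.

8.94401

Δs = (6 − 0.5)/8 = 0.6875.
Left endpoints: 0.5, 1.1875, 1.875, 2.5625, 3.25, 3.9375, 4.625, 5.3125.
f(0.5) ≈ 0.70711, f(1.1875) ≈ 1.08972, f(1.875) ≈ 1.36931, f(2.5625) ≈ 1.60078, f(3.25) ≈ 1.80278, f(3.9375) ≈ 1.98431, f(4.625) ≈ 2.15058, f(5.3125) ≈ 2.30489.
Sum = Δs · [f(0.5) + f(1.1875) + f(1.875) + ...].
Sum ≈ 8.94401.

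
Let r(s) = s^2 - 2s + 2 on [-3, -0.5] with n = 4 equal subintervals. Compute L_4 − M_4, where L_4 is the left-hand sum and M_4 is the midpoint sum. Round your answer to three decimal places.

L_4 = 27.16796875.
M_4 ≈ 22.62695.
L_4 − M_4 ≈ 4.541.

4.541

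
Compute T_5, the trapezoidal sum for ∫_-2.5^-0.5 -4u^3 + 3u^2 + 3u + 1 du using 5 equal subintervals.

48.62

Δu = (-0.5 − (-2.5))/5 = 0.4.
f(-2.5) = 74.75, f(-2.1) = 44.974, f(-1.7) = 24.222, f(-1.3) = 10.958, f(-0.9) = 3.646, f(-0.5) = 0.75.
T_5 = (Δu/2)·[f(u_0) + 2f(u_1) + ... + 2f(u_{4}) + f(u_5)].
Sum = 48.62.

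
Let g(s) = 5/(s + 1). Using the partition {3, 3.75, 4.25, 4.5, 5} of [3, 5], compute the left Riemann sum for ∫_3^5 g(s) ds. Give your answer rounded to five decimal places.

Subinterval widths: 0.75, 0.5, 0.25, 0.5.
Left endpoints: 3, 3.75, 4.25, 4.5.
g(3) = 1.25, g(3.75) = 20/19, g(4.25) = 20/21, g(4.5) = 10/11.
Sum = Σ Δs_i · g(s_i).
Sum ≈ 2.15646.

2.15646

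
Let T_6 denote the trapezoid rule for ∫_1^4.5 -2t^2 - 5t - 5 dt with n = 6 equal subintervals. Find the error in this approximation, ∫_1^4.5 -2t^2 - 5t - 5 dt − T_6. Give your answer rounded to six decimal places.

0.396991

Exact integral: ∫_1^4.5 f(t) dt ≈ -125.70833333.
T_6 ≈ -126.10532407.
Error ≈ -125.70833333 − (-126.10532407) ≈ 0.396991.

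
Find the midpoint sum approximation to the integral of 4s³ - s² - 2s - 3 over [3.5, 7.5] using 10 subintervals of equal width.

Δs = (7.5 − 3.5)/10 = 0.4.
Midpoints: 3.7, 4.1, 4.5, 4.9, 5.3, 5.7, 6.1, 6.5, 6.9, 7.3.
f(3.7) = 178.522, f(4.1) = 247.674, f(4.5) = 332.25, f(4.9) = 433.786, f(5.3) = 553.818, f(5.7) = 693.882, f(6.1) = 855.514, f(6.5) = 1040.25, f(6.9) = 1249.626, f(7.3) = 1485.178.
Sum = Δs · [f(3.7) + f(4.1) + f(4.5) + ...].
Sum = 2828.2.

2828.2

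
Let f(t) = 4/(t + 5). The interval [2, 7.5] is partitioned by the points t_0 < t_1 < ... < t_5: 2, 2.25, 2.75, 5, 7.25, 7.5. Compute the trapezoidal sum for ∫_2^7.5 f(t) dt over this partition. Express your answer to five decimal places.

2.33617

Subinterval widths: 0.25, 0.5, 2.25, 2.25, 0.25.
f(2) = 4/7, f(2.25) = 16/29, f(2.75) = 16/31, f(5) = 0.4, f(7.25) = 16/49, f(7.5) = 0.32.
On each subinterval the trapezoid contributes (Δt_i/2)·[f(t_{i-1}) + f(t_i)].
Sum ≈ 2.33617.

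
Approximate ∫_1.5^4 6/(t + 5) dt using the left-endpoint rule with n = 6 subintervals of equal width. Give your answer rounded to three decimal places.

Δt = (4 − 1.5)/6 = 5/12.
Left endpoints: 1.5, 23/12, 7/3, 2.75, 19/6, 43/12.
f(1.5) = 12/13, f(23/12) = 72/83, f(7/3) = 9/11, f(2.75) = 24/31, f(19/6) = 36/49, f(43/12) = 72/103.
Sum = Δt · [f(1.5) + f(23/12) + f(7/3) + ...].
Sum ≈ 2.007.

2.007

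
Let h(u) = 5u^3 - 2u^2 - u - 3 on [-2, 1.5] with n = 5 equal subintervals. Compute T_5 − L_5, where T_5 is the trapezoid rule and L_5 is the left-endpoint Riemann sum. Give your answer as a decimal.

T_5 = -32.52375.
L_5 = -52.43.
T_5 − L_5 = 19.90625.

19.90625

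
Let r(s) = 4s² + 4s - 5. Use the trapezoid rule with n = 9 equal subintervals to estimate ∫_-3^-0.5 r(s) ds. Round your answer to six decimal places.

5.961934

Δs = (-0.5 − (-3))/9 = 5/18.
r(-3) = 19, r(-49/18) = 1114/81, r(-22/9) = 739/81, r(-13/6) = 46/9, r(-17/9) = 139/81, r(-29/18) = -86/81, r(-4/3) = -29/9, r(-19/18) = -386/81, r(-7/9) = -461/81, r(-0.5) = -6.
T_9 = (Δs/2)·[r(s_0) + 2r(s_1) + ... + 2r(s_{8}) + r(s_9)].
Sum ≈ 5.961934.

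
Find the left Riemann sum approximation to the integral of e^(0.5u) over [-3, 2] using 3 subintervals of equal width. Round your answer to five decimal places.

3.19651

Δu = (2 − (-3))/3 = 5/3.
Left endpoints: -3, -4/3, 1/3.
f(-3) ≈ 0.22313, f(-4/3) ≈ 0.51342, f(1/3) ≈ 1.18136.
Sum = Δu · [f(-3) + f(-4/3) + f(1/3)].
Sum ≈ 3.19651.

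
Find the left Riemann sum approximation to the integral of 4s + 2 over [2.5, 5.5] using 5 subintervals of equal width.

Δs = (5.5 − 2.5)/5 = 0.6.
Left endpoints: 2.5, 3.1, 3.7, 4.3, 4.9.
f(2.5) = 12, f(3.1) = 14.4, f(3.7) = 16.8, f(4.3) = 19.2, f(4.9) = 21.6.
Sum = Δs · [f(2.5) + f(3.1) + f(3.7) + f(4.3) + f(4.9)].
Sum = 50.4.

50.4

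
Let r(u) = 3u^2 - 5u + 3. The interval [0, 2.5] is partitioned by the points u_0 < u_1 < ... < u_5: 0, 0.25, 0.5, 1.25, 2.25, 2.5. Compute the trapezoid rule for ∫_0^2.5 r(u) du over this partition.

8.234375

Subinterval widths: 0.25, 0.25, 0.75, 1, 0.25.
r(0) = 3, r(0.25) = 1.9375, r(0.5) = 1.25, r(1.25) = 1.4375, r(2.25) = 6.9375, r(2.5) = 9.25.
On each subinterval the trapezoid contributes (Δu_i/2)·[r(u_{i-1}) + r(u_i)].
Sum = 8.234375.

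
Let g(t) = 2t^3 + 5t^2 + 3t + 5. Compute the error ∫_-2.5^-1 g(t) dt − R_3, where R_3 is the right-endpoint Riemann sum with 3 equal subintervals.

Exact integral: ∫_-2.5^-1 g(t) dt = 4.96875.
R_3 = 6.5.
Error = 4.96875 − 6.5 = -1.53125.

-1.53125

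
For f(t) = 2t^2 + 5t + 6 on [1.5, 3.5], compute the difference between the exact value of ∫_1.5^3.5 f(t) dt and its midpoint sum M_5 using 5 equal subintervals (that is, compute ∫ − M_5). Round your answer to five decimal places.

0.05333

Exact integral: ∫_1.5^3.5 f(t) dt ≈ 63.3333333.
M_5 = 63.28.
Error ≈ 63.3333333 − 63.28 ≈ 0.05333.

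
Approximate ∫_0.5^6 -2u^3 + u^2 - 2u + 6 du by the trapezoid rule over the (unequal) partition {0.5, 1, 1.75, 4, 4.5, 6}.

-627.859375

Subinterval widths: 0.5, 0.75, 2.25, 0.5, 1.5.
f(0.5) = 5, f(1) = 3, f(1.75) = -5.15625, f(4) = -114, f(4.5) = -165, f(6) = -402.
On each subinterval the trapezoid contributes (Δu_i/2)·[f(u_{i-1}) + f(u_i)].
Sum = -627.859375.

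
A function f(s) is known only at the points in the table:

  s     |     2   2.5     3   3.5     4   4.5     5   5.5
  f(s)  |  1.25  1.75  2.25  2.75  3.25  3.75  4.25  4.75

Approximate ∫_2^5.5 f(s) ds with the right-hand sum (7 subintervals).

11.375

Δs = 0.5.
Sum = 0.5·[1.75 + 2.25 + 2.75 + 3.25 + 3.75 + 4.25 + 4.75] = 11.375.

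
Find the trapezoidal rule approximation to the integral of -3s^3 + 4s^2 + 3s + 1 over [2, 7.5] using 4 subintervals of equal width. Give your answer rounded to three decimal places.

Δs = (7.5 − 2)/4 = 1.375.
f(2) = -1, f(3.375) = -30025/512, f(4.75) = -216.015625, f(6.125) = -266195/512, f(7.5) = -1017.125.
T_4 = (Δs/2)·[f(s_0) + 2f(s_1) + 2f(s_2) + 2f(s_3) + f(s_4)].
Sum ≈ -1792.495.

-1792.495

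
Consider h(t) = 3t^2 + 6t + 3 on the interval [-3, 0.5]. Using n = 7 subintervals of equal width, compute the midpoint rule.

11.15625

Δt = (0.5 − (-3))/7 = 0.5.
Midpoints: -2.75, -2.25, -1.75, -1.25, -0.75, -0.25, 0.25.
h(-2.75) = 9.1875, h(-2.25) = 4.6875, h(-1.75) = 1.6875, h(-1.25) = 0.1875, h(-0.75) = 0.1875, h(-0.25) = 1.6875, h(0.25) = 4.6875.
Sum = Δt · [h(-2.75) + h(-2.25) + h(-1.75) + ...].
Sum = 11.15625.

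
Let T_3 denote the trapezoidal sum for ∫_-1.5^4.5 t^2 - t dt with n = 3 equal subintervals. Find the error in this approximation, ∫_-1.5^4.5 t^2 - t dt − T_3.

Exact integral: ∫_-1.5^4.5 f(t) dt = 22.5.
T_3 = 26.5.
Error = 22.5 − 26.5 = -4.

-4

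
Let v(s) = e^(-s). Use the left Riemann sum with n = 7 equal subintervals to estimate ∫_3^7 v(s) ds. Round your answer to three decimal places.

Δs = (7 − 3)/7 = 4/7.
Left endpoints: 3, 25/7, 29/7, 33/7, 37/7, 41/7, 45/7.
v(3) ≈ 0.050, v(25/7) ≈ 0.028, v(29/7) ≈ 0.016, v(33/7) ≈ 0.009, v(37/7) ≈ 0.005, v(41/7) ≈ 0.003, v(45/7) ≈ 0.002.
Sum = Δs · [v(3) + v(25/7) + v(29/7) + ...].
Sum ≈ 0.064.

0.064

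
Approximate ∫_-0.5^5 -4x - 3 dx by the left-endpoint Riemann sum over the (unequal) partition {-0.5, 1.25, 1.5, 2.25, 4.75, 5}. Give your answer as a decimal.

Subinterval widths: 1.75, 0.25, 0.75, 2.5, 0.25.
Left endpoints: -0.5, 1.25, 1.5, 2.25, 4.75.
f(-0.5) = -1, f(1.25) = -8, f(1.5) = -9, f(2.25) = -12, f(4.75) = -22.
Sum = Σ Δx_i · f(x_i).
Sum = -46.

-46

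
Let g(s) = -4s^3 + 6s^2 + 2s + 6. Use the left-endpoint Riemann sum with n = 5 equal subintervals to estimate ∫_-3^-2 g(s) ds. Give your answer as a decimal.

114.64

Δs = (-2 − (-3))/5 = 0.2.
Left endpoints: -3, -2.8, -2.6, -2.4, -2.2.
g(-3) = 162, g(-2.8) = 135.248, g(-2.6) = 111.664, g(-2.4) = 91.056, g(-2.2) = 73.232.
Sum = Δs · [g(-3) + g(-2.8) + g(-2.6) + g(-2.4) + g(-2.2)].
Sum = 114.64.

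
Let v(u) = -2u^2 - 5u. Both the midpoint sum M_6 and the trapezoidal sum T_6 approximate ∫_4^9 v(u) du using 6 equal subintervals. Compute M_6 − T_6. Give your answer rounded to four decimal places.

M_6 ≈ -605.254630.
T_6 ≈ -606.990741.
M_6 − T_6 ≈ 1.7361.

1.7361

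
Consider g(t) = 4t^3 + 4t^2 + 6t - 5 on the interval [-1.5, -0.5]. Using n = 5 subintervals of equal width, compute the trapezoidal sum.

Δt = (-0.5 − (-1.5))/5 = 0.2.
g(-1.5) = -18.5, g(-1.3) = -14.828, g(-1.1) = -12.084, g(-0.9) = -10.076, g(-0.7) = -8.612, g(-0.5) = -7.5.
T_5 = (Δt/2)·[g(t_0) + 2g(t_1) + ... + 2g(t_{4}) + g(t_5)].
Sum = -11.72.

-11.72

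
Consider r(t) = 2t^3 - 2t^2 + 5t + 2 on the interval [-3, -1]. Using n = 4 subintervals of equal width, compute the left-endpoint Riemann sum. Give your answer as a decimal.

Δt = (-1 − (-3))/4 = 0.5.
Left endpoints: -3, -2.5, -2, -1.5.
r(-3) = -85, r(-2.5) = -54.25, r(-2) = -32, r(-1.5) = -16.75.
Sum = Δt · [r(-3) + r(-2.5) + r(-2) + r(-1.5)].
Sum = -94.

-94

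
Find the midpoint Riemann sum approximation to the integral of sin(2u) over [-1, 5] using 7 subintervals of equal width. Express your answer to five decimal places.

Δu = (5 − (-1))/7 = 6/7.
Midpoints: -4/7, 2/7, 8/7, 2, 20/7, 26/7, 32/7.
f(-4/7) ≈ -0.90982, f(2/7) ≈ 0.54083, f(8/7) ≈ 0.75515, f(2) ≈ -0.75680, f(20/7) ≈ -0.53871, f(26/7) ≈ 0.91087, f(32/7) ≈ 0.27820.
Sum = Δu · [f(-4/7) + f(2/7) + f(8/7) + ...].
Sum ≈ 0.23976.

0.23976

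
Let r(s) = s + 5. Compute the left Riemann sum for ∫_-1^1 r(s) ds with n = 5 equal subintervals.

Δs = (1 − (-1))/5 = 0.4.
Left endpoints: -1, -0.6, -0.2, 0.2, 0.6.
r(-1) = 4, r(-0.6) = 4.4, r(-0.2) = 4.8, r(0.2) = 5.2, r(0.6) = 5.6.
Sum = Δs · [r(-1) + r(-0.6) + r(-0.2) + r(0.2) + r(0.6)].
Sum = 9.6.

9.6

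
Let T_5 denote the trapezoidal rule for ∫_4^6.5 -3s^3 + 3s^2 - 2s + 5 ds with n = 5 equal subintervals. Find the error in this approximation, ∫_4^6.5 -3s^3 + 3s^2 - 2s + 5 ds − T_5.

Exact integral: ∫_4^6.5 f(s) ds = -949.921875.
T_5 = -954.53125.
Error = -949.921875 − (-954.53125) = 4.609375.

4.609375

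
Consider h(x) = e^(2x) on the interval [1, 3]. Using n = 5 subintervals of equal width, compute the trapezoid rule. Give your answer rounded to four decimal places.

208.4700

Δx = (3 − 1)/5 = 0.4.
h(1) ≈ 7.3891, h(1.4) ≈ 16.4446, h(1.8) ≈ 36.5982, h(2.2) ≈ 81.4509, h(2.6) ≈ 181.2722, h(3) ≈ 403.4288.
T_5 = (Δx/2)·[h(x_0) + 2h(x_1) + ... + 2h(x_{4}) + h(x_5)].
Sum ≈ 208.4700.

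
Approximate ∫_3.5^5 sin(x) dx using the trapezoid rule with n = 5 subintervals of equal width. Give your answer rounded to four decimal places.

Δx = (5 − 3.5)/5 = 0.3.
f(3.5) ≈ -0.3508, f(3.8) ≈ -0.6119, f(4.1) ≈ -0.8183, f(4.4) ≈ -0.9516, f(4.7) ≈ -0.9999, f(5) ≈ -0.9589.
T_5 = (Δx/2)·[f(x_0) + 2f(x_1) + ... + 2f(x_{4}) + f(x_5)].
Sum ≈ -1.2110.

-1.2110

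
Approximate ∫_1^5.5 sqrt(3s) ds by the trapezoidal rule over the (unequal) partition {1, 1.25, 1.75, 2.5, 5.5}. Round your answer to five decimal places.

13.60267

Subinterval widths: 0.25, 0.5, 0.75, 3.
f(1) ≈ 1.73205, f(1.25) ≈ 1.93649, f(1.75) ≈ 2.29129, f(2.5) ≈ 2.73861, f(5.5) ≈ 4.06202.
On each subinterval the trapezoid contributes (Δs_i/2)·[f(s_{i-1}) + f(s_i)].
Sum ≈ 13.60267.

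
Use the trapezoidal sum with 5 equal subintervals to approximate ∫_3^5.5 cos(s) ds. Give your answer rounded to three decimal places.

Δs = (5.5 − 3)/5 = 0.5.
f(3) ≈ -0.990, f(3.5) ≈ -0.936, f(4) ≈ -0.654, f(4.5) ≈ -0.211, f(5) ≈ 0.284, f(5.5) ≈ 0.709.
T_5 = (Δs/2)·[f(s_0) + 2f(s_1) + ... + 2f(s_{4}) + f(s_5)].
Sum ≈ -0.829.

-0.829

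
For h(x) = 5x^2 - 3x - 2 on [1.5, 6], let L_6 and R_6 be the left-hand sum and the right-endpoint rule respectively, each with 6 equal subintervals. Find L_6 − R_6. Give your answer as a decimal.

-116.4375

L_6 = 238.640625.
R_6 = 355.078125.
L_6 − R_6 = -116.4375.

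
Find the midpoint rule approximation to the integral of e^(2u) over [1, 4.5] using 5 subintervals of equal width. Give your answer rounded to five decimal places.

3735.24134

Δu = (4.5 − 1)/5 = 0.7.
Midpoints: 1.35, 2.05, 2.75, 3.45, 4.15.
f(1.35) ≈ 14.87973, f(2.05) ≈ 60.34029, f(2.75) ≈ 244.69193, f(3.45) ≈ 992.27472, f(4.15) ≈ 4023.87239.
Sum = Δu · [f(1.35) + f(2.05) + f(2.75) + f(3.45) + f(4.15)].
Sum ≈ 3735.24134.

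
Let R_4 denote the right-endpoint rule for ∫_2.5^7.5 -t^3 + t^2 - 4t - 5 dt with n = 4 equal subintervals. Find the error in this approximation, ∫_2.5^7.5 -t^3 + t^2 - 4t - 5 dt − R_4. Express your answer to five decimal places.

253.38542

Exact integral: ∫_2.5^7.5 f(t) dt ≈ -770.8333333.
R_4 = -1024.21875.
Error ≈ -770.8333333 − (-1024.21875) ≈ 253.38542.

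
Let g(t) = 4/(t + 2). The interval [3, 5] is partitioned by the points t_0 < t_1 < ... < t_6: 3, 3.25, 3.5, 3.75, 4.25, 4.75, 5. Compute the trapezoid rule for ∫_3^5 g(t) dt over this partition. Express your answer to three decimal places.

Subinterval widths: 0.25, 0.25, 0.25, 0.5, 0.5, 0.25.
g(3) = 0.8, g(3.25) = 16/21, g(3.5) = 8/11, g(3.75) = 16/23, g(4.25) = 0.64, g(4.75) = 16/27, g(5) = 4/7.
On each subinterval the trapezoid contributes (Δt_i/2)·[g(t_{i-1}) + g(t_i)].
Sum ≈ 1.347.

1.347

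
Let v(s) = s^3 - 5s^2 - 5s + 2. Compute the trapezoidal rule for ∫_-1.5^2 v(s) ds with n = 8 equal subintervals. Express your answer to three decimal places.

Δs = (2 − (-1.5))/8 = 0.4375.
v(-1.5) = -5.125, v(-1.0625) = 1919/4096, v(-0.625) = 1499/512, v(-0.1875) = 11285/4096, v(0.25) = 0.453125, v(0.6875) = -14237/4096, v(1.125) = -4367/512, v(1.5625) = -58183/4096, v(2) = -20.
T_8 = (Δs/2)·[v(s_0) + 2v(s_1) + ... + 2v(s_{7}) + v(s_8)].
Sum ≈ -14.073.

-14.073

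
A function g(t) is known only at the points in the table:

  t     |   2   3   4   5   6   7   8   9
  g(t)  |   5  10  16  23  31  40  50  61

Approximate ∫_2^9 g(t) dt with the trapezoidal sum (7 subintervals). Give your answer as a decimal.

Δt = 1.
T_7 = (1/2)·[5 + 2·10 + 2·16 + 2·23 + 2·31 + 2·40 + 2·50 + 61] = 203.

203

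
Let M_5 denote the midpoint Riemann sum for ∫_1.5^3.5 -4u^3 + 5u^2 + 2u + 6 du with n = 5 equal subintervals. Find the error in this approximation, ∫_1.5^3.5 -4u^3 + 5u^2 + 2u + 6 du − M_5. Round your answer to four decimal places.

-0.6667

Exact integral: ∫_1.5^3.5 f(u) du ≈ -57.166667.
M_5 = -56.5.
Error ≈ -57.166667 − (-56.5) ≈ -0.6667.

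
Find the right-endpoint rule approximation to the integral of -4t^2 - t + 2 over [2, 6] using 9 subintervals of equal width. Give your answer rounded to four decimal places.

-315.1934

Δt = (6 − 2)/9 = 4/9.
Right endpoints: 22/9, 26/9, 10/3, 34/9, 38/9, 14/3, 46/9, 50/9, 6.
f(22/9) = -1972/81, f(26/9) = -2776/81, f(10/3) = -412/9, f(34/9) = -4768/81, f(38/9) = -5956/81, f(14/3) = -808/9, f(46/9) = -8716/81, f(50/9) = -10288/81, f(6) = -148.
Sum = Δt · [f(22/9) + f(26/9) + f(10/3) + ...].
Sum ≈ -315.1934.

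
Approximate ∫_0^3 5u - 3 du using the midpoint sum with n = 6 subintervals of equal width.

13.5

Δu = (3 − 0)/6 = 0.5.
Midpoints: 0.25, 0.75, 1.25, 1.75, 2.25, 2.75.
f(0.25) = -1.75, f(0.75) = 0.75, f(1.25) = 3.25, f(1.75) = 5.75, f(2.25) = 8.25, f(2.75) = 10.75.
Sum = Δu · [f(0.25) + f(0.75) + f(1.25) + ...].
Sum = 13.5.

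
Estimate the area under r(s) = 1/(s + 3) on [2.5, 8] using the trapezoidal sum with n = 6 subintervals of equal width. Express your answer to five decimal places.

Δs = (8 − 2.5)/6 = 11/12.
r(2.5) = 2/11, r(41/12) = 12/77, r(13/3) = 3/22, r(5.25) = 4/33, r(37/6) = 6/55, r(85/12) = 12/121, r(8) = 1/11.
T_6 = (Δs/2)·[r(s_0) + 2r(s_1) + ... + 2r(s_{5}) + r(s_6)].
Sum ≈ 0.69488.

0.69488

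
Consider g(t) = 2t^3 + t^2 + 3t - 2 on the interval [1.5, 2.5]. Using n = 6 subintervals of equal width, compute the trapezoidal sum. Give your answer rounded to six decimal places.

Δt = (2.5 − 1.5)/6 = 1/6.
g(1.5) = 11.5, g(5/3) = 406/27, g(11/6) = 518/27, g(2) = 24, g(13/6) = 1595/54, g(7/3) = 968/27, g(2.5) = 43.
T_6 = (Δt/2)·[g(t_0) + 2g(t_1) + ... + 2g(t_{5}) + g(t_6)].
Sum ≈ 25.143519.

25.143519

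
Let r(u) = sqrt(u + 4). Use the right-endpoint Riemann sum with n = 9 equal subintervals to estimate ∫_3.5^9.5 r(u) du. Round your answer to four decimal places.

Δu = (9.5 − 3.5)/9 = 2/3.
Right endpoints: 25/6, 29/6, 5.5, 37/6, 41/6, 7.5, 49/6, 53/6, 9.5.
r(25/6) ≈ 2.8577, r(29/6) ≈ 2.9721, r(5.5) ≈ 3.0822, r(37/6) ≈ 3.1885, r(41/6) ≈ 3.2914, r(7.5) ≈ 3.3912, r(49/6) ≈ 3.4881, r(53/6) ≈ 3.5824, r(9.5) ≈ 3.6742.
Sum = Δu · [r(25/6) + r(29/6) + r(5.5) + ...].
Sum ≈ 19.6852.

19.6852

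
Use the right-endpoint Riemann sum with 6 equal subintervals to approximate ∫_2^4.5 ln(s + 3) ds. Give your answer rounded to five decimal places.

Δs = (4.5 − 2)/6 = 5/12.
Right endpoints: 29/12, 17/6, 3.25, 11/3, 49/12, 4.5.
f(29/12) ≈ 1.68948, f(17/6) ≈ 1.76359, f(3.25) ≈ 1.83258, f(11/3) ≈ 1.89712, f(49/12) ≈ 1.95774, f(4.5) ≈ 2.01490.
Sum = Δs · [f(29/12) + f(17/6) + f(3.25) + ...].
Sum ≈ 4.64809.

4.64809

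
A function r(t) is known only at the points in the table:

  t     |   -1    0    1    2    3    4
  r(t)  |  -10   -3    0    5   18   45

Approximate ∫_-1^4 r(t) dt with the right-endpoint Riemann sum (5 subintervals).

65

Δt = 1.
Sum = 1·[(-3) + 0 + 5 + 18 + 45] = 65.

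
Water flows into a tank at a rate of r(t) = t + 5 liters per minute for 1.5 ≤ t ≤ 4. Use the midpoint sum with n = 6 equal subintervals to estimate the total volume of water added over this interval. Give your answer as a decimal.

Δt = (4 − 1.5)/6 = 5/12.
Midpoints: 41/24, 2.125, 61/24, 71/24, 3.375, 91/24.
r(41/24) = 161/24, r(2.125) = 7.125, r(61/24) = 181/24, r(71/24) = 191/24, r(3.375) = 8.375, r(91/24) = 211/24.
Sum = Δt · [r(41/24) + r(2.125) + r(61/24) + ...].
Sum = 19.375.

19.375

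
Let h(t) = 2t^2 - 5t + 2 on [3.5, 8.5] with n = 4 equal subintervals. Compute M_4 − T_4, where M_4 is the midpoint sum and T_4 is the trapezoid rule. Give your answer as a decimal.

-3.90625

M_4 = 239.53125.
T_4 = 243.4375.
M_4 − T_4 = -3.90625.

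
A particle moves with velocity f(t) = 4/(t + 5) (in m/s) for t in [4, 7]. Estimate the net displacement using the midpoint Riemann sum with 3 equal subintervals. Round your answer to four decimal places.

Δt = (7 − 4)/3 = 1.
Midpoints: 4.5, 5.5, 6.5.
f(4.5) = 8/19, f(5.5) = 8/21, f(6.5) = 8/23.
Sum = Δt · [f(4.5) + f(5.5) + f(6.5)].
Sum ≈ 1.1498.

1.1498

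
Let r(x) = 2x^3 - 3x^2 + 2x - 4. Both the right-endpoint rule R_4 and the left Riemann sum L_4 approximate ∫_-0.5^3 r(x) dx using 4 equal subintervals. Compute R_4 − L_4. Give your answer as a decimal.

30.625

R_4 ≈ 25.41602.
L_4 ≈ -5.20898.
R_4 − L_4 = 30.625.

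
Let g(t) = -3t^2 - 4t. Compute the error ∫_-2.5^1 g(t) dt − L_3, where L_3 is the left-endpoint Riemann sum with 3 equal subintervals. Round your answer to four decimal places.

Exact integral: ∫_-2.5^1 g(t) dt = -6.125.
L_3 ≈ -9.527778.
Error ≈ -6.125 − (-9.527778) ≈ 3.4028.

3.4028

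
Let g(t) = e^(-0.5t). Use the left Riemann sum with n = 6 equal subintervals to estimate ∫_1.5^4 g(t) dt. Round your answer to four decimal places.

0.7467

Δt = (4 − 1.5)/6 = 5/12.
Left endpoints: 1.5, 23/12, 7/3, 2.75, 19/6, 43/12.
g(1.5) ≈ 0.4724, g(23/12) ≈ 0.3835, g(7/3) ≈ 0.3114, g(2.75) ≈ 0.2528, g(19/6) ≈ 0.2053, g(43/12) ≈ 0.1667.
Sum = Δt · [g(1.5) + g(23/12) + g(7/3) + ...].
Sum ≈ 0.7467.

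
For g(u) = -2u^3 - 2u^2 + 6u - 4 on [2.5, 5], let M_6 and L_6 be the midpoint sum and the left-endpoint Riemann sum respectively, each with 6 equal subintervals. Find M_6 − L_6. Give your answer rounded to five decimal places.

M_6 ≈ -318.7492766.
L_6 ≈ -271.1472801.
M_6 − L_6 ≈ -47.60200.

-47.60200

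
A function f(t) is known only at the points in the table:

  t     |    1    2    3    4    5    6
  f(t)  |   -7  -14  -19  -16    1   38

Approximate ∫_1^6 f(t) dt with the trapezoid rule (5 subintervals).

Δt = 1.
T_5 = (1/2)·[(-7) + 2·(-14) + 2·(-19) + 2·(-16) + 2·1 + 38] = -32.5.

-32.5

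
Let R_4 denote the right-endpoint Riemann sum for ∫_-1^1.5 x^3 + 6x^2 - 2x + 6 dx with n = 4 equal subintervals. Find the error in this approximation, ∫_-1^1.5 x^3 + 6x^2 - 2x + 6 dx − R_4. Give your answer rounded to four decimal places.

-3.2471

Exact integral: ∫_-1^1.5 f(x) dx = 23.515625.
R_4 ≈ 26.762695.
Error ≈ 23.515625 − 26.762695 ≈ -3.2471.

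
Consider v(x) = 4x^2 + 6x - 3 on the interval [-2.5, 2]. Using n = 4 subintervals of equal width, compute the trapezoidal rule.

Δx = (2 − (-2.5))/4 = 1.125.
v(-2.5) = 7, v(-1.375) = -3.6875, v(-0.25) = -4.25, v(0.875) = 5.3125, v(2) = 25.
T_4 = (Δx/2)·[v(x_0) + 2v(x_1) + 2v(x_2) + 2v(x_3) + v(x_4)].
Sum = 15.046875.

15.046875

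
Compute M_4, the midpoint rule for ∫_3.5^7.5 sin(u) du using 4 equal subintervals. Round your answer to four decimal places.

-1.3382

Δu = (7.5 − 3.5)/4 = 1.
Midpoints: 4, 5, 6, 7.
f(4) ≈ -0.7568, f(5) ≈ -0.9589, f(6) ≈ -0.2794, f(7) ≈ 0.6570.
Sum = Δu · [f(4) + f(5) + f(6) + f(7)].
Sum ≈ -1.3382.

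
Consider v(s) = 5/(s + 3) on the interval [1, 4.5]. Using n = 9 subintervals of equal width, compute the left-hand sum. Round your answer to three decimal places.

Δs = (4.5 − 1)/9 = 7/18.
Left endpoints: 1, 25/18, 16/9, 13/6, 23/9, 53/18, 10/3, 67/18, 37/9.
v(1) = 1.25, v(25/18) = 90/79, v(16/9) = 45/43, v(13/6) = 30/31, v(23/9) = 0.9, v(53/18) = 90/107, v(10/3) = 15/19, v(67/18) = 90/121, v(37/9) = 0.703125.
Sum = Δs · [v(1) + v(25/18) + v(16/9) + ...].
Sum ≈ 3.259.

3.259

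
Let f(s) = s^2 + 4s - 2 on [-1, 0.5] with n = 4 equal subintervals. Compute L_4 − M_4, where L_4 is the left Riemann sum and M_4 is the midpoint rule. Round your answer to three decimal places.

-0.932

L_4 = -5.07421875.
M_4 ≈ -4.14258.
L_4 − M_4 ≈ -0.932.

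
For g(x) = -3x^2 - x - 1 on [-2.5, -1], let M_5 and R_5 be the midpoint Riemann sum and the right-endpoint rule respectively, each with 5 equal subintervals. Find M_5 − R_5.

M_5 = -13.46625.
R_5 = -11.43.
M_5 − R_5 = -2.03625.

-2.03625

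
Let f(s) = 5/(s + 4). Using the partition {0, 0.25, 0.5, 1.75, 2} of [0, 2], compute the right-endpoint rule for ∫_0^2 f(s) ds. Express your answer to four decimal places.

1.8672

Subinterval widths: 0.25, 0.25, 1.25, 0.25.
Right endpoints: 0.25, 0.5, 1.75, 2.
f(0.25) = 20/17, f(0.5) = 10/9, f(1.75) = 20/23, f(2) = 5/6.
Sum = Σ Δs_i · f(s_i).
Sum ≈ 1.8672.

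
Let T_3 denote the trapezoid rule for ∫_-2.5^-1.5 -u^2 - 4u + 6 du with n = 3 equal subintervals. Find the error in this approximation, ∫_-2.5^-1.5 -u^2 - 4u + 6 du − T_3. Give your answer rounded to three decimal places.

0.019

Exact integral: ∫_-2.5^-1.5 f(u) du ≈ 9.91667.
T_3 ≈ 9.89815.
Error ≈ 9.91667 − 9.89815 ≈ 0.019.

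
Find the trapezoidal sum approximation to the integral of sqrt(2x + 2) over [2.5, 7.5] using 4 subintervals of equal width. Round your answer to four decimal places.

17.1733

Δx = (7.5 − 2.5)/4 = 1.25.
f(2.5) ≈ 2.6458, f(3.75) ≈ 3.0822, f(5) ≈ 3.4641, f(6.25) ≈ 3.8079, f(7.5) ≈ 4.1231.
T_4 = (Δx/2)·[f(x_0) + 2f(x_1) + 2f(x_2) + 2f(x_3) + f(x_4)].
Sum ≈ 17.1733.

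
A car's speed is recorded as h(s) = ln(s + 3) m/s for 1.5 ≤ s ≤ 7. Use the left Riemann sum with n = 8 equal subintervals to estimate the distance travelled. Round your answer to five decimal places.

Δs = (7 − 1.5)/8 = 0.6875.
Left endpoints: 1.5, 2.1875, 2.875, 3.5625, 4.25, 4.9375, 5.625, 6.3125.
h(1.5) ≈ 1.50408, h(2.1875) ≈ 1.64625, h(2.875) ≈ 1.77071, h(3.5625) ≈ 1.88137, h(4.25) ≈ 1.98100, h(4.9375) ≈ 2.07160, h(5.625) ≈ 2.15466, h(6.3125) ≈ 2.23136.
Sum = Δs · [h(1.5) + h(2.1875) + h(2.875) + ...].
Sum ≈ 10.47821.

10.47821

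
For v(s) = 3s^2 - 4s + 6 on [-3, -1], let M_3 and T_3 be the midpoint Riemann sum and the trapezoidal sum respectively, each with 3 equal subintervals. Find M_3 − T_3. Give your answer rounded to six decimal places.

M_3 ≈ 53.77777778.
T_3 ≈ 54.44444444.
M_3 − T_3 ≈ -0.666667.

-0.666667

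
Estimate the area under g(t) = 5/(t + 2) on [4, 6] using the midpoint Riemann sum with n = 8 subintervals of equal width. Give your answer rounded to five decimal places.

1.43825

Δt = (6 − 4)/8 = 0.25.
Midpoints: 4.125, 4.375, 4.625, 4.875, 5.125, 5.375, 5.625, 5.875.
g(4.125) = 40/49, g(4.375) = 40/51, g(4.625) = 40/53, g(4.875) = 8/11, g(5.125) = 40/57, g(5.375) = 40/59, g(5.625) = 40/61, g(5.875) = 40/63.
Sum = Δt · [g(4.125) + g(4.375) + g(4.625) + ...].
Sum ≈ 1.43825.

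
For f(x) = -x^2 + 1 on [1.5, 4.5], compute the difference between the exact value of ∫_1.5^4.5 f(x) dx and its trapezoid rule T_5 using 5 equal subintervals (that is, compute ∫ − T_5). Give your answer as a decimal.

Exact integral: ∫_1.5^4.5 f(x) dx = -26.25.
T_5 = -26.43.
Error = -26.25 − (-26.43) = 0.18.

0.18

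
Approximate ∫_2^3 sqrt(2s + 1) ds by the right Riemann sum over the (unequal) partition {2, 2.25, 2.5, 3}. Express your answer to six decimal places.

Subinterval widths: 0.25, 0.25, 0.5.
Right endpoints: 2.25, 2.5, 3.
f(2.25) ≈ 2.345208, f(2.5) ≈ 2.449490, f(3) ≈ 2.645751.
Sum = Σ Δs_i · f(s_i).
Sum ≈ 2.521550.

2.521550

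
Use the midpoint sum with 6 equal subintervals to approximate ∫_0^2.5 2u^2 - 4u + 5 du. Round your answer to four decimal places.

Δu = (2.5 − 0)/6 = 5/12.
Midpoints: 5/24, 0.625, 25/24, 35/24, 1.875, 55/24.
f(5/24) = 1225/288, f(0.625) = 3.28125, f(25/24) = 865/288, f(35/24) = 985/288, f(1.875) = 4.53125, f(55/24) = 1825/288.
Sum = Δu · [f(5/24) + f(0.625) + f(25/24) + ...].
Sum ≈ 10.3443.

10.3443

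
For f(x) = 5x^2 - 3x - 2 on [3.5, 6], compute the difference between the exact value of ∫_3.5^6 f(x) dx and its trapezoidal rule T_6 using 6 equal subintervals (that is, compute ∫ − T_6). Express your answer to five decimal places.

Exact integral: ∫_3.5^6 f(x) dx ≈ 247.9166667.
T_6 ≈ 248.2783565.
Error ≈ 247.9166667 − 248.2783565 ≈ -0.36169.

-0.36169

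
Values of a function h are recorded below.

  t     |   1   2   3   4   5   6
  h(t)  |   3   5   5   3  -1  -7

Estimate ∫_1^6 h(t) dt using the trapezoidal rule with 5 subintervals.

10

Δt = 1.
T_5 = (1/2)·[3 + 2·5 + 2·5 + 2·3 + 2·(-1) + (-7)] = 10.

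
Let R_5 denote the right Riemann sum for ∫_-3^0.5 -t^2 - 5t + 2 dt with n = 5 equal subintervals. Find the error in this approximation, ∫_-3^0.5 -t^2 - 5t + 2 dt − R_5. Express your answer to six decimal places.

3.348333

Exact integral: ∫_-3^0.5 f(t) dt ≈ 19.83333333.
R_5 = 16.485.
Error ≈ 19.83333333 − 16.485 ≈ 3.348333.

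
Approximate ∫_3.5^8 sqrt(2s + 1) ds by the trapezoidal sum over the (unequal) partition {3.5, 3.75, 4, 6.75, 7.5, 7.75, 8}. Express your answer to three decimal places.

Subinterval widths: 0.25, 0.25, 2.75, 0.75, 0.25, 0.25.
f(3.5) ≈ 2.828, f(3.75) ≈ 2.915, f(4) ≈ 3.000, f(6.75) ≈ 3.808, f(7.5) ≈ 4.000, f(7.75) ≈ 4.062, f(8) ≈ 4.123.
On each subinterval the trapezoid contributes (Δs_i/2)·[f(s_{i-1}) + f(s_i)].
Sum ≈ 15.777.

15.777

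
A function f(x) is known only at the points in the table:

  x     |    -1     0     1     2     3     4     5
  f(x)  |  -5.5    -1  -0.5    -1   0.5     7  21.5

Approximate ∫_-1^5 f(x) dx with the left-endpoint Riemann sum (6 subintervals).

-0.5

Δx = 1.
Sum = 1·[(-5.5) + (-1) + (-0.5) + (-1) + 0.5 + 7] = -0.5.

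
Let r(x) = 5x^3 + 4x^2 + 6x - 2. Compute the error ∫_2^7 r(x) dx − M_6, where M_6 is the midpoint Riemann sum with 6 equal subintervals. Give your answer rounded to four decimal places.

Exact integral: ∫_2^7 r(x) dx ≈ 3552.916667.
M_6 ≈ 3532.228009.
Error ≈ 3552.916667 − 3532.228009 ≈ 20.6887.

20.6887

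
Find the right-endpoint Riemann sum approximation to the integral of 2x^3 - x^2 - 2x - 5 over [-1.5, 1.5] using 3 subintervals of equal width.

-14

Δx = (1.5 − (-1.5))/3 = 1.
Right endpoints: -0.5, 0.5, 1.5.
f(-0.5) = -4.5, f(0.5) = -6, f(1.5) = -3.5.
Sum = Δx · [f(-0.5) + f(0.5) + f(1.5)].
Sum = -14.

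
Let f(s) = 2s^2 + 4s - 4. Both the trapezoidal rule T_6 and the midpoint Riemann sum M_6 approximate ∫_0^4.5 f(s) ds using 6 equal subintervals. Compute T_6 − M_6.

1.265625

T_6 = 84.09375.
M_6 = 82.828125.
T_6 − M_6 = 1.265625.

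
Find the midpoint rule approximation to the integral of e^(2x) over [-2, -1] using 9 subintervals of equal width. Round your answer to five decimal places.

0.05839

Δx = (-1 − (-2))/9 = 1/9.
Midpoints: -35/18, -11/6, -31/18, -29/18, -1.5, -25/18, -23/18, -7/6, -19/18.
f(-35/18) ≈ 0.02047, f(-11/6) ≈ 0.02556, f(-31/18) ≈ 0.03192, f(-29/18) ≈ 0.03987, f(-1.5) ≈ 0.04979, f(-25/18) ≈ 0.06218, f(-23/18) ≈ 0.07765, f(-7/6) ≈ 0.09697, f(-19/18) ≈ 0.12110.
Sum = Δx · [f(-35/18) + f(-11/6) + f(-31/18) + ...].
Sum ≈ 0.05839.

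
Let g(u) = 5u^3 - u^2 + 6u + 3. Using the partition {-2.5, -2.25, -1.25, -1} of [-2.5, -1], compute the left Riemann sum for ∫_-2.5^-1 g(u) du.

Subinterval widths: 0.25, 1, 0.25.
Left endpoints: -2.5, -2.25, -1.25.
g(-2.5) = -96.375, g(-2.25) = -72.515625, g(-1.25) = -15.828125.
Sum = Σ Δu_i · g(u_i).
Sum = -100.56640625.

-100.56640625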